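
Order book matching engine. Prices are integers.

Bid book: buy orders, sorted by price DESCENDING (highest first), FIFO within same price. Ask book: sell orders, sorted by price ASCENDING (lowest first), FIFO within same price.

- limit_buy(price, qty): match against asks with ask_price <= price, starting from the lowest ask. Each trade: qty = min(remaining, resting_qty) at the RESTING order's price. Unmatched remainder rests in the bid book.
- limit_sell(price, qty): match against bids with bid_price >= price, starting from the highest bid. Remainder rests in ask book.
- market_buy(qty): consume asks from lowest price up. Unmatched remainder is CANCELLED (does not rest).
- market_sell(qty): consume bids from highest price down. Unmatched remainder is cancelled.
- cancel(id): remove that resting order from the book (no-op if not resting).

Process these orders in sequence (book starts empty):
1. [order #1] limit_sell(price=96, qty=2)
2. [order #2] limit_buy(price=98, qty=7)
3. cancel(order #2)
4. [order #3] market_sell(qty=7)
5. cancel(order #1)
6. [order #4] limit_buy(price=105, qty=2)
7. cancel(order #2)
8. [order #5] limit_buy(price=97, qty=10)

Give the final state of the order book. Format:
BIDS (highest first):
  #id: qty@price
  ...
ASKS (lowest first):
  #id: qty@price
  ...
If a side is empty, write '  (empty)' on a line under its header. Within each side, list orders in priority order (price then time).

Answer: BIDS (highest first):
  #4: 2@105
  #5: 10@97
ASKS (lowest first):
  (empty)

Derivation:
After op 1 [order #1] limit_sell(price=96, qty=2): fills=none; bids=[-] asks=[#1:2@96]
After op 2 [order #2] limit_buy(price=98, qty=7): fills=#2x#1:2@96; bids=[#2:5@98] asks=[-]
After op 3 cancel(order #2): fills=none; bids=[-] asks=[-]
After op 4 [order #3] market_sell(qty=7): fills=none; bids=[-] asks=[-]
After op 5 cancel(order #1): fills=none; bids=[-] asks=[-]
After op 6 [order #4] limit_buy(price=105, qty=2): fills=none; bids=[#4:2@105] asks=[-]
After op 7 cancel(order #2): fills=none; bids=[#4:2@105] asks=[-]
After op 8 [order #5] limit_buy(price=97, qty=10): fills=none; bids=[#4:2@105 #5:10@97] asks=[-]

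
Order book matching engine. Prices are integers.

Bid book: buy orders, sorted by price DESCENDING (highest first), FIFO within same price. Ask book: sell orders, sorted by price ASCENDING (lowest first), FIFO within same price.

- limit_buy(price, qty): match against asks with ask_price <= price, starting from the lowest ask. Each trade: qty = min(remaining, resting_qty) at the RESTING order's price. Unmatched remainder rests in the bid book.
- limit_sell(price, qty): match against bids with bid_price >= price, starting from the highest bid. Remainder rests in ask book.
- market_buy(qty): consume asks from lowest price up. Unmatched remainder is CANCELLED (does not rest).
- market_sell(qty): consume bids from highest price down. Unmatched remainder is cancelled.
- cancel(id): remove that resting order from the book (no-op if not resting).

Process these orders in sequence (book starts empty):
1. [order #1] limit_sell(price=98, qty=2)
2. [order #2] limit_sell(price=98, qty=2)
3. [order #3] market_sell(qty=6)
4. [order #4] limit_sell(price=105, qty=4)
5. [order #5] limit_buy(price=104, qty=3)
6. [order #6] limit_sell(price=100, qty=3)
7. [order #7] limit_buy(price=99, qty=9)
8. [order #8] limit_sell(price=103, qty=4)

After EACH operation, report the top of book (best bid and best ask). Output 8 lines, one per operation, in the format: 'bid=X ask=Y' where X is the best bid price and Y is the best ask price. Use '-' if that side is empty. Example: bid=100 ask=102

After op 1 [order #1] limit_sell(price=98, qty=2): fills=none; bids=[-] asks=[#1:2@98]
After op 2 [order #2] limit_sell(price=98, qty=2): fills=none; bids=[-] asks=[#1:2@98 #2:2@98]
After op 3 [order #3] market_sell(qty=6): fills=none; bids=[-] asks=[#1:2@98 #2:2@98]
After op 4 [order #4] limit_sell(price=105, qty=4): fills=none; bids=[-] asks=[#1:2@98 #2:2@98 #4:4@105]
After op 5 [order #5] limit_buy(price=104, qty=3): fills=#5x#1:2@98 #5x#2:1@98; bids=[-] asks=[#2:1@98 #4:4@105]
After op 6 [order #6] limit_sell(price=100, qty=3): fills=none; bids=[-] asks=[#2:1@98 #6:3@100 #4:4@105]
After op 7 [order #7] limit_buy(price=99, qty=9): fills=#7x#2:1@98; bids=[#7:8@99] asks=[#6:3@100 #4:4@105]
After op 8 [order #8] limit_sell(price=103, qty=4): fills=none; bids=[#7:8@99] asks=[#6:3@100 #8:4@103 #4:4@105]

Answer: bid=- ask=98
bid=- ask=98
bid=- ask=98
bid=- ask=98
bid=- ask=98
bid=- ask=98
bid=99 ask=100
bid=99 ask=100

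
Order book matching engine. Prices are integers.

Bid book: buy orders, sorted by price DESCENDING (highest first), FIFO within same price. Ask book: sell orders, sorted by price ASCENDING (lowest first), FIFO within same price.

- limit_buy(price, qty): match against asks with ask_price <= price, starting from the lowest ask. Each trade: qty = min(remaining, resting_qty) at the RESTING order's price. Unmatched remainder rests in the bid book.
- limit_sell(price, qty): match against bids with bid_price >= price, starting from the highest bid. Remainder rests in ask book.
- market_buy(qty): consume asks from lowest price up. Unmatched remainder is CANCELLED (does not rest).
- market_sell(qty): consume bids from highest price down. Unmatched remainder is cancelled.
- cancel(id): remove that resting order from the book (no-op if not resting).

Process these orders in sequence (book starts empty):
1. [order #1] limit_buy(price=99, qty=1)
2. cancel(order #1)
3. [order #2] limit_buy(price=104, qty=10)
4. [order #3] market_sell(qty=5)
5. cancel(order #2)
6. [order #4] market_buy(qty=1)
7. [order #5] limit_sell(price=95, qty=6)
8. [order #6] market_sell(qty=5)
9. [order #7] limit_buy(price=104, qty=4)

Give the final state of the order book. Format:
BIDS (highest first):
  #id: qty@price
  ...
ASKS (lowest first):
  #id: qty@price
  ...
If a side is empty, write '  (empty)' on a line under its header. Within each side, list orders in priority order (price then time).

After op 1 [order #1] limit_buy(price=99, qty=1): fills=none; bids=[#1:1@99] asks=[-]
After op 2 cancel(order #1): fills=none; bids=[-] asks=[-]
After op 3 [order #2] limit_buy(price=104, qty=10): fills=none; bids=[#2:10@104] asks=[-]
After op 4 [order #3] market_sell(qty=5): fills=#2x#3:5@104; bids=[#2:5@104] asks=[-]
After op 5 cancel(order #2): fills=none; bids=[-] asks=[-]
After op 6 [order #4] market_buy(qty=1): fills=none; bids=[-] asks=[-]
After op 7 [order #5] limit_sell(price=95, qty=6): fills=none; bids=[-] asks=[#5:6@95]
After op 8 [order #6] market_sell(qty=5): fills=none; bids=[-] asks=[#5:6@95]
After op 9 [order #7] limit_buy(price=104, qty=4): fills=#7x#5:4@95; bids=[-] asks=[#5:2@95]

Answer: BIDS (highest first):
  (empty)
ASKS (lowest first):
  #5: 2@95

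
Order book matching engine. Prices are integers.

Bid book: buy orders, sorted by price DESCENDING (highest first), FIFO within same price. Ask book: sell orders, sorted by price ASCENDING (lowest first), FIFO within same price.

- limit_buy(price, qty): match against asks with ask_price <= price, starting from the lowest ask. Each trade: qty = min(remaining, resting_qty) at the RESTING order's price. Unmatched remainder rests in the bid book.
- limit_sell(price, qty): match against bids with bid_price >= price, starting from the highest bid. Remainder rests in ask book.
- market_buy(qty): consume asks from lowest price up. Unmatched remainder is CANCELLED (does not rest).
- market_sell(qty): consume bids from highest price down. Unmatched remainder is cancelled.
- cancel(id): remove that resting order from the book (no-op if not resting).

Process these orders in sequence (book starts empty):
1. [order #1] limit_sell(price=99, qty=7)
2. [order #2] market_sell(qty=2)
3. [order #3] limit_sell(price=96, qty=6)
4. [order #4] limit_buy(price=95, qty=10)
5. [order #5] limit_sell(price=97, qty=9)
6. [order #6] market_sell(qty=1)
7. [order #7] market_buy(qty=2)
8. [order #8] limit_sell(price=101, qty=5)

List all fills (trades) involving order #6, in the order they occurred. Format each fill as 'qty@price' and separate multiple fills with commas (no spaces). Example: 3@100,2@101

Answer: 1@95

Derivation:
After op 1 [order #1] limit_sell(price=99, qty=7): fills=none; bids=[-] asks=[#1:7@99]
After op 2 [order #2] market_sell(qty=2): fills=none; bids=[-] asks=[#1:7@99]
After op 3 [order #3] limit_sell(price=96, qty=6): fills=none; bids=[-] asks=[#3:6@96 #1:7@99]
After op 4 [order #4] limit_buy(price=95, qty=10): fills=none; bids=[#4:10@95] asks=[#3:6@96 #1:7@99]
After op 5 [order #5] limit_sell(price=97, qty=9): fills=none; bids=[#4:10@95] asks=[#3:6@96 #5:9@97 #1:7@99]
After op 6 [order #6] market_sell(qty=1): fills=#4x#6:1@95; bids=[#4:9@95] asks=[#3:6@96 #5:9@97 #1:7@99]
After op 7 [order #7] market_buy(qty=2): fills=#7x#3:2@96; bids=[#4:9@95] asks=[#3:4@96 #5:9@97 #1:7@99]
After op 8 [order #8] limit_sell(price=101, qty=5): fills=none; bids=[#4:9@95] asks=[#3:4@96 #5:9@97 #1:7@99 #8:5@101]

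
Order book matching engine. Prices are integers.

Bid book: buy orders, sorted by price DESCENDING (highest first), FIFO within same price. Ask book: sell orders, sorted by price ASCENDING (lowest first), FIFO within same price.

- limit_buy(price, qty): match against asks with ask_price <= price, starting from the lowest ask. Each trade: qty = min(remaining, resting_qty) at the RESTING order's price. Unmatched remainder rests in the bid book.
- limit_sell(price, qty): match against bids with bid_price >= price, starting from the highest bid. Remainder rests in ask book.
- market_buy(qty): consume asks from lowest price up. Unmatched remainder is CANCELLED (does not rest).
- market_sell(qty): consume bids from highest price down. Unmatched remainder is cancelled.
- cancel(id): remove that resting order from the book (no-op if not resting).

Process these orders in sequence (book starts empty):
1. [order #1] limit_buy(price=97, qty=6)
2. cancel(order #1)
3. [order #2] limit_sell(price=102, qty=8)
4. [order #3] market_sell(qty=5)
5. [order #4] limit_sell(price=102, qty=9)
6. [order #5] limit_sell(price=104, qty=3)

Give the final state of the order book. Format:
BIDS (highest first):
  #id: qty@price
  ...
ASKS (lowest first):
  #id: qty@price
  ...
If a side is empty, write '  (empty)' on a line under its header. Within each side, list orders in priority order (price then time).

Answer: BIDS (highest first):
  (empty)
ASKS (lowest first):
  #2: 8@102
  #4: 9@102
  #5: 3@104

Derivation:
After op 1 [order #1] limit_buy(price=97, qty=6): fills=none; bids=[#1:6@97] asks=[-]
After op 2 cancel(order #1): fills=none; bids=[-] asks=[-]
After op 3 [order #2] limit_sell(price=102, qty=8): fills=none; bids=[-] asks=[#2:8@102]
After op 4 [order #3] market_sell(qty=5): fills=none; bids=[-] asks=[#2:8@102]
After op 5 [order #4] limit_sell(price=102, qty=9): fills=none; bids=[-] asks=[#2:8@102 #4:9@102]
After op 6 [order #5] limit_sell(price=104, qty=3): fills=none; bids=[-] asks=[#2:8@102 #4:9@102 #5:3@104]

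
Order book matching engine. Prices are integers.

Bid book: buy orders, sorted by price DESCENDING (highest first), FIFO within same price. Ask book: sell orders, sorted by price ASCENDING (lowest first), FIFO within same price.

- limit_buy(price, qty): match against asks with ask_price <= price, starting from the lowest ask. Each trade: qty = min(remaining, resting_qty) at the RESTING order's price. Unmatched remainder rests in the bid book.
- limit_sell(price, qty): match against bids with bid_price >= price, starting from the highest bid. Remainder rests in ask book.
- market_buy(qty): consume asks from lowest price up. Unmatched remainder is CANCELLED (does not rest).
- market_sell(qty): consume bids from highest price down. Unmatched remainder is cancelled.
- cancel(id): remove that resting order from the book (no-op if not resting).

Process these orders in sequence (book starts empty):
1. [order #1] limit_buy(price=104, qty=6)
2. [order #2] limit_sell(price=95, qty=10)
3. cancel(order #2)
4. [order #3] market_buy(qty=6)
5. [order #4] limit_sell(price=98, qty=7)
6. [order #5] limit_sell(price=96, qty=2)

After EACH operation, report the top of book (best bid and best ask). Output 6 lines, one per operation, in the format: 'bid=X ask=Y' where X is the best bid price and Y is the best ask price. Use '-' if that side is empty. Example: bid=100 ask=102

Answer: bid=104 ask=-
bid=- ask=95
bid=- ask=-
bid=- ask=-
bid=- ask=98
bid=- ask=96

Derivation:
After op 1 [order #1] limit_buy(price=104, qty=6): fills=none; bids=[#1:6@104] asks=[-]
After op 2 [order #2] limit_sell(price=95, qty=10): fills=#1x#2:6@104; bids=[-] asks=[#2:4@95]
After op 3 cancel(order #2): fills=none; bids=[-] asks=[-]
After op 4 [order #3] market_buy(qty=6): fills=none; bids=[-] asks=[-]
After op 5 [order #4] limit_sell(price=98, qty=7): fills=none; bids=[-] asks=[#4:7@98]
After op 6 [order #5] limit_sell(price=96, qty=2): fills=none; bids=[-] asks=[#5:2@96 #4:7@98]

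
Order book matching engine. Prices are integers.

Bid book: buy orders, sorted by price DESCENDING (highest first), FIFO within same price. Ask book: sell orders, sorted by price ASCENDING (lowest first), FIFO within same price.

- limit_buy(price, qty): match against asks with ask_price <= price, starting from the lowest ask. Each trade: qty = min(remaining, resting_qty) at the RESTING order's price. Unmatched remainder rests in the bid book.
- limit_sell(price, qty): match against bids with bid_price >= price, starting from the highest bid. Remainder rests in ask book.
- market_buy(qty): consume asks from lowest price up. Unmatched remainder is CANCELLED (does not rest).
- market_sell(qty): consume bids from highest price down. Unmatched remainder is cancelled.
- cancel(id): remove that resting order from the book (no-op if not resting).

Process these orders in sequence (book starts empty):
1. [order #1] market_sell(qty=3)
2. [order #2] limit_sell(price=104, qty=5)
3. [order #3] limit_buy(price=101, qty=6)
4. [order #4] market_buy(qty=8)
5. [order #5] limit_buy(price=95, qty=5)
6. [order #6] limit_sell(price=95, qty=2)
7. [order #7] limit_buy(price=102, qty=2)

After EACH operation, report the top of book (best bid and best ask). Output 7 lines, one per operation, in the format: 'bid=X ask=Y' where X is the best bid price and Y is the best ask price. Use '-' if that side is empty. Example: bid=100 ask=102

Answer: bid=- ask=-
bid=- ask=104
bid=101 ask=104
bid=101 ask=-
bid=101 ask=-
bid=101 ask=-
bid=102 ask=-

Derivation:
After op 1 [order #1] market_sell(qty=3): fills=none; bids=[-] asks=[-]
After op 2 [order #2] limit_sell(price=104, qty=5): fills=none; bids=[-] asks=[#2:5@104]
After op 3 [order #3] limit_buy(price=101, qty=6): fills=none; bids=[#3:6@101] asks=[#2:5@104]
After op 4 [order #4] market_buy(qty=8): fills=#4x#2:5@104; bids=[#3:6@101] asks=[-]
After op 5 [order #5] limit_buy(price=95, qty=5): fills=none; bids=[#3:6@101 #5:5@95] asks=[-]
After op 6 [order #6] limit_sell(price=95, qty=2): fills=#3x#6:2@101; bids=[#3:4@101 #5:5@95] asks=[-]
After op 7 [order #7] limit_buy(price=102, qty=2): fills=none; bids=[#7:2@102 #3:4@101 #5:5@95] asks=[-]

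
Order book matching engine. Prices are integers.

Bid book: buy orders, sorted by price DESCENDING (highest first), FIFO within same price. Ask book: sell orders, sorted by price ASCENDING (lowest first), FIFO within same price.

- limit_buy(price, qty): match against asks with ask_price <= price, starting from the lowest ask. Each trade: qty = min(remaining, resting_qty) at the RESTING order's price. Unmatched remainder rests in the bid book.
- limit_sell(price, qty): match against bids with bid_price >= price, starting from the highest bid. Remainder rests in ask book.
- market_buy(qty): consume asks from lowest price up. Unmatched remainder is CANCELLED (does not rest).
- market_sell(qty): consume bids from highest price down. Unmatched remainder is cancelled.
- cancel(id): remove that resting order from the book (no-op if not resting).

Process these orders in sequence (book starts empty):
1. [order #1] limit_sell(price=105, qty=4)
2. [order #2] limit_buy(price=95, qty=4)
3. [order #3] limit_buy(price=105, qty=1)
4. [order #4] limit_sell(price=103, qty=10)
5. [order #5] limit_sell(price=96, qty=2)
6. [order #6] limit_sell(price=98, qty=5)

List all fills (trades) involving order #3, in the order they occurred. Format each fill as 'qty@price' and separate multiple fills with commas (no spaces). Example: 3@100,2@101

After op 1 [order #1] limit_sell(price=105, qty=4): fills=none; bids=[-] asks=[#1:4@105]
After op 2 [order #2] limit_buy(price=95, qty=4): fills=none; bids=[#2:4@95] asks=[#1:4@105]
After op 3 [order #3] limit_buy(price=105, qty=1): fills=#3x#1:1@105; bids=[#2:4@95] asks=[#1:3@105]
After op 4 [order #4] limit_sell(price=103, qty=10): fills=none; bids=[#2:4@95] asks=[#4:10@103 #1:3@105]
After op 5 [order #5] limit_sell(price=96, qty=2): fills=none; bids=[#2:4@95] asks=[#5:2@96 #4:10@103 #1:3@105]
After op 6 [order #6] limit_sell(price=98, qty=5): fills=none; bids=[#2:4@95] asks=[#5:2@96 #6:5@98 #4:10@103 #1:3@105]

Answer: 1@105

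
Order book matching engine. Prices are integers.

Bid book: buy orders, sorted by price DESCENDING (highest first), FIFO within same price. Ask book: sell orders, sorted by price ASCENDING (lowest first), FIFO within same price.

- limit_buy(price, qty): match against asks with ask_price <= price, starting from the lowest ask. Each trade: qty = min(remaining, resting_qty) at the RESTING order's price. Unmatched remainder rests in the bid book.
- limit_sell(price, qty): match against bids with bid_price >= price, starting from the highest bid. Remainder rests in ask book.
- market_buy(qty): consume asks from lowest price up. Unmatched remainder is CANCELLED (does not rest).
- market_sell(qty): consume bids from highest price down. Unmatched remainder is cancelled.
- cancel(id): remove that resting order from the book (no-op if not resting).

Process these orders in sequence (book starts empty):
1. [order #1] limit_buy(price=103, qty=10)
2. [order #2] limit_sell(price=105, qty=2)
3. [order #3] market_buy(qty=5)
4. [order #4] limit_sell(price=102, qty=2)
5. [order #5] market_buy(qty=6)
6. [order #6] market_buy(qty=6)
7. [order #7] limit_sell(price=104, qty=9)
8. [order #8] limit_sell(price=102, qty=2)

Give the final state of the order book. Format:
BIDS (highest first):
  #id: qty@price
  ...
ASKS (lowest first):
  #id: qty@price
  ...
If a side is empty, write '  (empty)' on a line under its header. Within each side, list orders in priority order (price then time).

After op 1 [order #1] limit_buy(price=103, qty=10): fills=none; bids=[#1:10@103] asks=[-]
After op 2 [order #2] limit_sell(price=105, qty=2): fills=none; bids=[#1:10@103] asks=[#2:2@105]
After op 3 [order #3] market_buy(qty=5): fills=#3x#2:2@105; bids=[#1:10@103] asks=[-]
After op 4 [order #4] limit_sell(price=102, qty=2): fills=#1x#4:2@103; bids=[#1:8@103] asks=[-]
After op 5 [order #5] market_buy(qty=6): fills=none; bids=[#1:8@103] asks=[-]
After op 6 [order #6] market_buy(qty=6): fills=none; bids=[#1:8@103] asks=[-]
After op 7 [order #7] limit_sell(price=104, qty=9): fills=none; bids=[#1:8@103] asks=[#7:9@104]
After op 8 [order #8] limit_sell(price=102, qty=2): fills=#1x#8:2@103; bids=[#1:6@103] asks=[#7:9@104]

Answer: BIDS (highest first):
  #1: 6@103
ASKS (lowest first):
  #7: 9@104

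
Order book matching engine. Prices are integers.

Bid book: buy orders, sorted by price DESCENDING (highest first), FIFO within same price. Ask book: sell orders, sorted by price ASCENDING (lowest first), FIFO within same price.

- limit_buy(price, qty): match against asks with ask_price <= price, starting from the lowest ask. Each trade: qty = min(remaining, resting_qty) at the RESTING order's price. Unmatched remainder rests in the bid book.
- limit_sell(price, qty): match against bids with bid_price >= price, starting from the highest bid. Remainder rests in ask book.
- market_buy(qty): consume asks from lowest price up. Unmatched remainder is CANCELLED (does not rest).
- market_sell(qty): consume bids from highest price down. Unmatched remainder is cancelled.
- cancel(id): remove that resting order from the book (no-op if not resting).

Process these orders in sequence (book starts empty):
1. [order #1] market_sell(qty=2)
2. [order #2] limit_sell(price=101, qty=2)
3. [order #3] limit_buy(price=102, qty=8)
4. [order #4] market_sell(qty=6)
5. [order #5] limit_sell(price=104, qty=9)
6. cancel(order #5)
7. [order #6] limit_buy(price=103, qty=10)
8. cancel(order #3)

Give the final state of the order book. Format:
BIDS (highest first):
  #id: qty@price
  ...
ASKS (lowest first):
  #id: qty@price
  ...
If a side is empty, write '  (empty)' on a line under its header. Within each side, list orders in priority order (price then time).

Answer: BIDS (highest first):
  #6: 10@103
ASKS (lowest first):
  (empty)

Derivation:
After op 1 [order #1] market_sell(qty=2): fills=none; bids=[-] asks=[-]
After op 2 [order #2] limit_sell(price=101, qty=2): fills=none; bids=[-] asks=[#2:2@101]
After op 3 [order #3] limit_buy(price=102, qty=8): fills=#3x#2:2@101; bids=[#3:6@102] asks=[-]
After op 4 [order #4] market_sell(qty=6): fills=#3x#4:6@102; bids=[-] asks=[-]
After op 5 [order #5] limit_sell(price=104, qty=9): fills=none; bids=[-] asks=[#5:9@104]
After op 6 cancel(order #5): fills=none; bids=[-] asks=[-]
After op 7 [order #6] limit_buy(price=103, qty=10): fills=none; bids=[#6:10@103] asks=[-]
After op 8 cancel(order #3): fills=none; bids=[#6:10@103] asks=[-]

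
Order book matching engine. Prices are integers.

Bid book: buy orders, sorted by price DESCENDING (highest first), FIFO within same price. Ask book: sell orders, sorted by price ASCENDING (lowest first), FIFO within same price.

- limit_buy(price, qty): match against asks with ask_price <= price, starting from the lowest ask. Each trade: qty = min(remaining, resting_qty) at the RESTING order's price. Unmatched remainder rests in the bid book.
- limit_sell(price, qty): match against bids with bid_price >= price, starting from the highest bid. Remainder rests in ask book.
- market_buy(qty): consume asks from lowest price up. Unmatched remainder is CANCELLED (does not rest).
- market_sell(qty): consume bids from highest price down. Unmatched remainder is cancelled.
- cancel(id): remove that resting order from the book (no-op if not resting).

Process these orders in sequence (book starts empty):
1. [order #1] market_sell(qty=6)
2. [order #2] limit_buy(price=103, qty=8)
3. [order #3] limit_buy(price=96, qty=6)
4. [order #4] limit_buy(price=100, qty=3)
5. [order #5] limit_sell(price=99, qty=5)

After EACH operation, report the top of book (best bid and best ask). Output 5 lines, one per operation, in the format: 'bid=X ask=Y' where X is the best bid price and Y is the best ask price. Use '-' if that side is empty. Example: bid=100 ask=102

After op 1 [order #1] market_sell(qty=6): fills=none; bids=[-] asks=[-]
After op 2 [order #2] limit_buy(price=103, qty=8): fills=none; bids=[#2:8@103] asks=[-]
After op 3 [order #3] limit_buy(price=96, qty=6): fills=none; bids=[#2:8@103 #3:6@96] asks=[-]
After op 4 [order #4] limit_buy(price=100, qty=3): fills=none; bids=[#2:8@103 #4:3@100 #3:6@96] asks=[-]
After op 5 [order #5] limit_sell(price=99, qty=5): fills=#2x#5:5@103; bids=[#2:3@103 #4:3@100 #3:6@96] asks=[-]

Answer: bid=- ask=-
bid=103 ask=-
bid=103 ask=-
bid=103 ask=-
bid=103 ask=-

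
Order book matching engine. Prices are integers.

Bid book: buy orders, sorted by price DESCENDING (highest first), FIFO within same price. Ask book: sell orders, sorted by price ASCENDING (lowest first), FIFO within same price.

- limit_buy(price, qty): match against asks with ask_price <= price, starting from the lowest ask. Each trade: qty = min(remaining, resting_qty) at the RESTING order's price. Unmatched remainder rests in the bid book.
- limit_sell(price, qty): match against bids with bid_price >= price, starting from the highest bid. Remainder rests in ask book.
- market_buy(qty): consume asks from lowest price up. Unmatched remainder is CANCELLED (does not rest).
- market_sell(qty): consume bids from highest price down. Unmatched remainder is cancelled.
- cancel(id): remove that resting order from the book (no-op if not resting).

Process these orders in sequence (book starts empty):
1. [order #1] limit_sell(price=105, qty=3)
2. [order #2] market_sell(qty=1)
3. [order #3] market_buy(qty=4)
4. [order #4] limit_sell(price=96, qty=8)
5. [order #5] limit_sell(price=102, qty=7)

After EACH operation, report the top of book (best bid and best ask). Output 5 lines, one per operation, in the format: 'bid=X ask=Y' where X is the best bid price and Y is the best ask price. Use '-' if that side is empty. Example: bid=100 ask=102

After op 1 [order #1] limit_sell(price=105, qty=3): fills=none; bids=[-] asks=[#1:3@105]
After op 2 [order #2] market_sell(qty=1): fills=none; bids=[-] asks=[#1:3@105]
After op 3 [order #3] market_buy(qty=4): fills=#3x#1:3@105; bids=[-] asks=[-]
After op 4 [order #4] limit_sell(price=96, qty=8): fills=none; bids=[-] asks=[#4:8@96]
After op 5 [order #5] limit_sell(price=102, qty=7): fills=none; bids=[-] asks=[#4:8@96 #5:7@102]

Answer: bid=- ask=105
bid=- ask=105
bid=- ask=-
bid=- ask=96
bid=- ask=96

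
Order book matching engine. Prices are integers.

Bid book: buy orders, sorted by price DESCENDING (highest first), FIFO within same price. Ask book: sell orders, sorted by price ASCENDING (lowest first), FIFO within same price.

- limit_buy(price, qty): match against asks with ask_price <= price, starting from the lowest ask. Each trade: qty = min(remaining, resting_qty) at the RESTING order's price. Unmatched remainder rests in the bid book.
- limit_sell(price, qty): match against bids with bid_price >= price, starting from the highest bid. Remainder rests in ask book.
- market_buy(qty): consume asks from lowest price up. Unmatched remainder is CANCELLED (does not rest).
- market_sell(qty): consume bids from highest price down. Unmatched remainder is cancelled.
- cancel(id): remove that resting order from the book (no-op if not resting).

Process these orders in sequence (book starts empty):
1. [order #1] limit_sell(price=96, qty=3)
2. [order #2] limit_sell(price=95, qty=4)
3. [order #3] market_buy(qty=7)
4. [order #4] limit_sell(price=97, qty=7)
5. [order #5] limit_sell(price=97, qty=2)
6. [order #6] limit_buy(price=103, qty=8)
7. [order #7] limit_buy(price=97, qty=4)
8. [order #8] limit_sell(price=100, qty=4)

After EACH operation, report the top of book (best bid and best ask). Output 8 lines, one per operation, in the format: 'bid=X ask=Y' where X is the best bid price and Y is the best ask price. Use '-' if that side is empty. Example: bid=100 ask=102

After op 1 [order #1] limit_sell(price=96, qty=3): fills=none; bids=[-] asks=[#1:3@96]
After op 2 [order #2] limit_sell(price=95, qty=4): fills=none; bids=[-] asks=[#2:4@95 #1:3@96]
After op 3 [order #3] market_buy(qty=7): fills=#3x#2:4@95 #3x#1:3@96; bids=[-] asks=[-]
After op 4 [order #4] limit_sell(price=97, qty=7): fills=none; bids=[-] asks=[#4:7@97]
After op 5 [order #5] limit_sell(price=97, qty=2): fills=none; bids=[-] asks=[#4:7@97 #5:2@97]
After op 6 [order #6] limit_buy(price=103, qty=8): fills=#6x#4:7@97 #6x#5:1@97; bids=[-] asks=[#5:1@97]
After op 7 [order #7] limit_buy(price=97, qty=4): fills=#7x#5:1@97; bids=[#7:3@97] asks=[-]
After op 8 [order #8] limit_sell(price=100, qty=4): fills=none; bids=[#7:3@97] asks=[#8:4@100]

Answer: bid=- ask=96
bid=- ask=95
bid=- ask=-
bid=- ask=97
bid=- ask=97
bid=- ask=97
bid=97 ask=-
bid=97 ask=100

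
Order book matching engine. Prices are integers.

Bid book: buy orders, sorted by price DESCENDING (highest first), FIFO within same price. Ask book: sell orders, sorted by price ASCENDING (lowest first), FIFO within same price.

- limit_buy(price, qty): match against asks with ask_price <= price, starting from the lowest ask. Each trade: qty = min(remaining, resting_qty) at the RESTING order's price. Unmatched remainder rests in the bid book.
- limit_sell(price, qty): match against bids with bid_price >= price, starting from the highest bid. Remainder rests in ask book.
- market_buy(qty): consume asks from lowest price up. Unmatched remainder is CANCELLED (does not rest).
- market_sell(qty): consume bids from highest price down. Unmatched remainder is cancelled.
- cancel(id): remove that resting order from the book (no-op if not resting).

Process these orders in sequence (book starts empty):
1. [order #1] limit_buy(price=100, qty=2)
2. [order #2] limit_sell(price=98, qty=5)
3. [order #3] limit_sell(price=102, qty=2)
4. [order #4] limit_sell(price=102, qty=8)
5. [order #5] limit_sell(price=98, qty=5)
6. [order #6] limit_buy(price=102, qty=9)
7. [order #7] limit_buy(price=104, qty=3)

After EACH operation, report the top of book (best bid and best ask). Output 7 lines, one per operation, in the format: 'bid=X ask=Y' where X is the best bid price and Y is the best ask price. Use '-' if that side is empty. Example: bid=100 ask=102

After op 1 [order #1] limit_buy(price=100, qty=2): fills=none; bids=[#1:2@100] asks=[-]
After op 2 [order #2] limit_sell(price=98, qty=5): fills=#1x#2:2@100; bids=[-] asks=[#2:3@98]
After op 3 [order #3] limit_sell(price=102, qty=2): fills=none; bids=[-] asks=[#2:3@98 #3:2@102]
After op 4 [order #4] limit_sell(price=102, qty=8): fills=none; bids=[-] asks=[#2:3@98 #3:2@102 #4:8@102]
After op 5 [order #5] limit_sell(price=98, qty=5): fills=none; bids=[-] asks=[#2:3@98 #5:5@98 #3:2@102 #4:8@102]
After op 6 [order #6] limit_buy(price=102, qty=9): fills=#6x#2:3@98 #6x#5:5@98 #6x#3:1@102; bids=[-] asks=[#3:1@102 #4:8@102]
After op 7 [order #7] limit_buy(price=104, qty=3): fills=#7x#3:1@102 #7x#4:2@102; bids=[-] asks=[#4:6@102]

Answer: bid=100 ask=-
bid=- ask=98
bid=- ask=98
bid=- ask=98
bid=- ask=98
bid=- ask=102
bid=- ask=102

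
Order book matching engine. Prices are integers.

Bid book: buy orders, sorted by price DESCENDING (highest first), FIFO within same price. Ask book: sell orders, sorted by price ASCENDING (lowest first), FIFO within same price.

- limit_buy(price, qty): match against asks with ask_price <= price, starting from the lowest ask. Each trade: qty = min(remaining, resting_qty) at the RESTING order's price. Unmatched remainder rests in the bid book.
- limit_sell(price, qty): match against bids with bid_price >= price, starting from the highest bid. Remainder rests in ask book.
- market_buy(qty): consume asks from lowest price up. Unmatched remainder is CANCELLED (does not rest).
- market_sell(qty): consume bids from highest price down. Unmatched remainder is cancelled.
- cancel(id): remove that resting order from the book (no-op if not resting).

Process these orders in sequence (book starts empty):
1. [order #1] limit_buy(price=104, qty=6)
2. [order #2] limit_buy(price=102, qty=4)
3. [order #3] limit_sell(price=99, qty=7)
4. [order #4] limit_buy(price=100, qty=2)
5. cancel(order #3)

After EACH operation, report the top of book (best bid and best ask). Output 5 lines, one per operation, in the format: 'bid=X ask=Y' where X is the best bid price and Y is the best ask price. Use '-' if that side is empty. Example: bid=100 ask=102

Answer: bid=104 ask=-
bid=104 ask=-
bid=102 ask=-
bid=102 ask=-
bid=102 ask=-

Derivation:
After op 1 [order #1] limit_buy(price=104, qty=6): fills=none; bids=[#1:6@104] asks=[-]
After op 2 [order #2] limit_buy(price=102, qty=4): fills=none; bids=[#1:6@104 #2:4@102] asks=[-]
After op 3 [order #3] limit_sell(price=99, qty=7): fills=#1x#3:6@104 #2x#3:1@102; bids=[#2:3@102] asks=[-]
After op 4 [order #4] limit_buy(price=100, qty=2): fills=none; bids=[#2:3@102 #4:2@100] asks=[-]
After op 5 cancel(order #3): fills=none; bids=[#2:3@102 #4:2@100] asks=[-]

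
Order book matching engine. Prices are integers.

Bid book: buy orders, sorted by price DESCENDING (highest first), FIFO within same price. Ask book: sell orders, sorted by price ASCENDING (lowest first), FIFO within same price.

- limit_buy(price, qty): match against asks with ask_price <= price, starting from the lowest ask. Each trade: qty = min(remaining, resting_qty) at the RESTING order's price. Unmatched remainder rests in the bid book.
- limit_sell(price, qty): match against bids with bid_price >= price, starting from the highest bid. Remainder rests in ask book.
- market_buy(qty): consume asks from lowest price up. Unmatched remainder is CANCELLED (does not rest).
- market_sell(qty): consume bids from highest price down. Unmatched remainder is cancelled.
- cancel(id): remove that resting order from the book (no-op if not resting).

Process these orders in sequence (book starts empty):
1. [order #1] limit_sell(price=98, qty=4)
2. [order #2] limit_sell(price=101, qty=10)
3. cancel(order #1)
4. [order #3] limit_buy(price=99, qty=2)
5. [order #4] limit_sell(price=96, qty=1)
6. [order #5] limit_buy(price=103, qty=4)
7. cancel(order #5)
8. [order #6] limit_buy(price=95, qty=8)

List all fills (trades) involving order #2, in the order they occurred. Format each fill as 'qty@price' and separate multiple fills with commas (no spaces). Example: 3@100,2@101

Answer: 4@101

Derivation:
After op 1 [order #1] limit_sell(price=98, qty=4): fills=none; bids=[-] asks=[#1:4@98]
After op 2 [order #2] limit_sell(price=101, qty=10): fills=none; bids=[-] asks=[#1:4@98 #2:10@101]
After op 3 cancel(order #1): fills=none; bids=[-] asks=[#2:10@101]
After op 4 [order #3] limit_buy(price=99, qty=2): fills=none; bids=[#3:2@99] asks=[#2:10@101]
After op 5 [order #4] limit_sell(price=96, qty=1): fills=#3x#4:1@99; bids=[#3:1@99] asks=[#2:10@101]
After op 6 [order #5] limit_buy(price=103, qty=4): fills=#5x#2:4@101; bids=[#3:1@99] asks=[#2:6@101]
After op 7 cancel(order #5): fills=none; bids=[#3:1@99] asks=[#2:6@101]
After op 8 [order #6] limit_buy(price=95, qty=8): fills=none; bids=[#3:1@99 #6:8@95] asks=[#2:6@101]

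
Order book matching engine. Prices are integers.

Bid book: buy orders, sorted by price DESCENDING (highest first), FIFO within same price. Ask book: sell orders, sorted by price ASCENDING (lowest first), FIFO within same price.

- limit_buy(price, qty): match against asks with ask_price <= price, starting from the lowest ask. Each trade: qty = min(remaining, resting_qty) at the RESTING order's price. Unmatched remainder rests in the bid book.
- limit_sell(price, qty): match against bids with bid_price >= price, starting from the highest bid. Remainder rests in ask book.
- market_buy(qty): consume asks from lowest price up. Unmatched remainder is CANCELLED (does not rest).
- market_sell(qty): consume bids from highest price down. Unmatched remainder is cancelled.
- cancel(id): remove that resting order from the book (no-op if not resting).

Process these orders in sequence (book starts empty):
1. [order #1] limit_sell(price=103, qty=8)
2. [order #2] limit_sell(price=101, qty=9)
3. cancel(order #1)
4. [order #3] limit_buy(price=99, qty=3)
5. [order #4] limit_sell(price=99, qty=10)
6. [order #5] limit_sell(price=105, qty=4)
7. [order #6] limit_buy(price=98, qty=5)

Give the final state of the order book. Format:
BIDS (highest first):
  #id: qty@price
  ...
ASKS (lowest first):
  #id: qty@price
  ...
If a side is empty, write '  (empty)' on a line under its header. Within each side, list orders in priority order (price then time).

Answer: BIDS (highest first):
  #6: 5@98
ASKS (lowest first):
  #4: 7@99
  #2: 9@101
  #5: 4@105

Derivation:
After op 1 [order #1] limit_sell(price=103, qty=8): fills=none; bids=[-] asks=[#1:8@103]
After op 2 [order #2] limit_sell(price=101, qty=9): fills=none; bids=[-] asks=[#2:9@101 #1:8@103]
After op 3 cancel(order #1): fills=none; bids=[-] asks=[#2:9@101]
After op 4 [order #3] limit_buy(price=99, qty=3): fills=none; bids=[#3:3@99] asks=[#2:9@101]
After op 5 [order #4] limit_sell(price=99, qty=10): fills=#3x#4:3@99; bids=[-] asks=[#4:7@99 #2:9@101]
After op 6 [order #5] limit_sell(price=105, qty=4): fills=none; bids=[-] asks=[#4:7@99 #2:9@101 #5:4@105]
After op 7 [order #6] limit_buy(price=98, qty=5): fills=none; bids=[#6:5@98] asks=[#4:7@99 #2:9@101 #5:4@105]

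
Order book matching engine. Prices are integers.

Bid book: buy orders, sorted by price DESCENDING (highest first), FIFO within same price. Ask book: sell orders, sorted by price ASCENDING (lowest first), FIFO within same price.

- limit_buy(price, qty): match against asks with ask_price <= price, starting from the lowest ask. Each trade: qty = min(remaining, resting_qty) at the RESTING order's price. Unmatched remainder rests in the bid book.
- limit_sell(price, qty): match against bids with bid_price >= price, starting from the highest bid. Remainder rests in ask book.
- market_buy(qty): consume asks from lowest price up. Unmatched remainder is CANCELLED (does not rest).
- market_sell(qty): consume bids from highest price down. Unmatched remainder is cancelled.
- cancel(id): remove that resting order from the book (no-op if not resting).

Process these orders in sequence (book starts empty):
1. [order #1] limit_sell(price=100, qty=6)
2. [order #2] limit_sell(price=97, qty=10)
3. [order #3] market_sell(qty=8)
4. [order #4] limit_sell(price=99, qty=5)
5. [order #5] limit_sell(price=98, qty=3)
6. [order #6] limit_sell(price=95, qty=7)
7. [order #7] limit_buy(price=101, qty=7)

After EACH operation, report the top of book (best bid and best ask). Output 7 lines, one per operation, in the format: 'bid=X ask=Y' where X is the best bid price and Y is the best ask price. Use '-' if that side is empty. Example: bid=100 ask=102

Answer: bid=- ask=100
bid=- ask=97
bid=- ask=97
bid=- ask=97
bid=- ask=97
bid=- ask=95
bid=- ask=97

Derivation:
After op 1 [order #1] limit_sell(price=100, qty=6): fills=none; bids=[-] asks=[#1:6@100]
After op 2 [order #2] limit_sell(price=97, qty=10): fills=none; bids=[-] asks=[#2:10@97 #1:6@100]
After op 3 [order #3] market_sell(qty=8): fills=none; bids=[-] asks=[#2:10@97 #1:6@100]
After op 4 [order #4] limit_sell(price=99, qty=5): fills=none; bids=[-] asks=[#2:10@97 #4:5@99 #1:6@100]
After op 5 [order #5] limit_sell(price=98, qty=3): fills=none; bids=[-] asks=[#2:10@97 #5:3@98 #4:5@99 #1:6@100]
After op 6 [order #6] limit_sell(price=95, qty=7): fills=none; bids=[-] asks=[#6:7@95 #2:10@97 #5:3@98 #4:5@99 #1:6@100]
After op 7 [order #7] limit_buy(price=101, qty=7): fills=#7x#6:7@95; bids=[-] asks=[#2:10@97 #5:3@98 #4:5@99 #1:6@100]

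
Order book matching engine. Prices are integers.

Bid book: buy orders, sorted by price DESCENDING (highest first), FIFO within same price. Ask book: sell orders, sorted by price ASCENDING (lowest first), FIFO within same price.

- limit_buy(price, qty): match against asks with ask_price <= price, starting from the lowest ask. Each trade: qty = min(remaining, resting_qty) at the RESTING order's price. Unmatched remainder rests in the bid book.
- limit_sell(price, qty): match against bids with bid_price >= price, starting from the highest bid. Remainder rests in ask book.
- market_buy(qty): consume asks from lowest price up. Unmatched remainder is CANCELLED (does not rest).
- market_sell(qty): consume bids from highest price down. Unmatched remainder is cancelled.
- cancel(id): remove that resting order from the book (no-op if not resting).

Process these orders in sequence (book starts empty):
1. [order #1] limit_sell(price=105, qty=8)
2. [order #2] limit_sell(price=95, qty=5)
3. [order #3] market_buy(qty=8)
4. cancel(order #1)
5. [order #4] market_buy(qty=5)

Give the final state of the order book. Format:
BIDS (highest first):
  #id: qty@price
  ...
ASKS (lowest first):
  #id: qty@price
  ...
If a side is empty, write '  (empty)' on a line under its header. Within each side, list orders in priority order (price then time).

After op 1 [order #1] limit_sell(price=105, qty=8): fills=none; bids=[-] asks=[#1:8@105]
After op 2 [order #2] limit_sell(price=95, qty=5): fills=none; bids=[-] asks=[#2:5@95 #1:8@105]
After op 3 [order #3] market_buy(qty=8): fills=#3x#2:5@95 #3x#1:3@105; bids=[-] asks=[#1:5@105]
After op 4 cancel(order #1): fills=none; bids=[-] asks=[-]
After op 5 [order #4] market_buy(qty=5): fills=none; bids=[-] asks=[-]

Answer: BIDS (highest first):
  (empty)
ASKS (lowest first):
  (empty)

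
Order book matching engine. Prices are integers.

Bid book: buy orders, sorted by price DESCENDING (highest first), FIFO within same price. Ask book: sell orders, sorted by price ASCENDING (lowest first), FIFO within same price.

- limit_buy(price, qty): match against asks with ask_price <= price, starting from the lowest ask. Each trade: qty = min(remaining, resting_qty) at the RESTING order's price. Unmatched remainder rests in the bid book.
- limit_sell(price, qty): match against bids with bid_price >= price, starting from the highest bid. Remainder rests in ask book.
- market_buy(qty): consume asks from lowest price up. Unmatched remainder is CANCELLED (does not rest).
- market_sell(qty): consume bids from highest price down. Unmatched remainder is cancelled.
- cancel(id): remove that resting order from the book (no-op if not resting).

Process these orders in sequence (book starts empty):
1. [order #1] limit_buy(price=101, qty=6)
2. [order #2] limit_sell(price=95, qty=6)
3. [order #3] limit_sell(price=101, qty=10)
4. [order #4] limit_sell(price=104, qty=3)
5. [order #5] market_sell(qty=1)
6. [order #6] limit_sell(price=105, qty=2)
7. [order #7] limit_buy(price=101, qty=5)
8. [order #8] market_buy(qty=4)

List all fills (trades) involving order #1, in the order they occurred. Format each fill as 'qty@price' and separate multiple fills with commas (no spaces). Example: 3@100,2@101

After op 1 [order #1] limit_buy(price=101, qty=6): fills=none; bids=[#1:6@101] asks=[-]
After op 2 [order #2] limit_sell(price=95, qty=6): fills=#1x#2:6@101; bids=[-] asks=[-]
After op 3 [order #3] limit_sell(price=101, qty=10): fills=none; bids=[-] asks=[#3:10@101]
After op 4 [order #4] limit_sell(price=104, qty=3): fills=none; bids=[-] asks=[#3:10@101 #4:3@104]
After op 5 [order #5] market_sell(qty=1): fills=none; bids=[-] asks=[#3:10@101 #4:3@104]
After op 6 [order #6] limit_sell(price=105, qty=2): fills=none; bids=[-] asks=[#3:10@101 #4:3@104 #6:2@105]
After op 7 [order #7] limit_buy(price=101, qty=5): fills=#7x#3:5@101; bids=[-] asks=[#3:5@101 #4:3@104 #6:2@105]
After op 8 [order #8] market_buy(qty=4): fills=#8x#3:4@101; bids=[-] asks=[#3:1@101 #4:3@104 #6:2@105]

Answer: 6@101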